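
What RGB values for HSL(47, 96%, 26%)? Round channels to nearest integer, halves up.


H=47°, S=0.96, L=0.26
C = (1-|2L-1|)×S = (1-|-0.48|)×0.96 = 0.4992
H' = H/60 = 47/60 ≈ 0.7833; X = C×(1-|H' mod 2 - 1|) = 0.39104
m = L - C/2 = 0.26 - 0.2496 = 0.0104
Sector ⌊H'⌋ = 0 → (R',G',B') = (0.4992, 0.39104, 0.0)
RGB = ((R'+m)×255, (G'+m)×255, (B'+m)×255) = (129.948, 102.3672, 2.652)
Round half up → RGB(130, 102, 3)


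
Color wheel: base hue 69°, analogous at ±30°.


Base hue: 69°
Left analog: (69 - 30) mod 360 = 39°
Right analog: (69 + 30) mod 360 = 99°
Analogous hues = 39° and 99°


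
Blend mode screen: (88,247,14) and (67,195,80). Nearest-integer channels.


Screen: C = 255 - (255-A)×(255-B)/255, rounded to nearest integer
R: 255 - (255-88)×(255-67)/255 = 255 - 31396/255 ≈ 255 - 123.122 = 131.878 → 132
G: 255 - (255-247)×(255-195)/255 = 255 - 480/255 ≈ 255 - 1.882 = 253.118 → 253
B: 255 - (255-14)×(255-80)/255 = 255 - 42175/255 ≈ 255 - 165.392 = 89.608 → 90
= RGB(132, 253, 90)


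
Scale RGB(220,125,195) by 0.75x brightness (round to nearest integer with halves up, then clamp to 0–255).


Multiply each channel by 0.75, round half up, clamp to [0, 255]
R: 220×0.75 = 165
G: 125×0.75 = 93.75 → round → 94
B: 195×0.75 = 146.25 → round → 146
= RGB(165, 94, 146)


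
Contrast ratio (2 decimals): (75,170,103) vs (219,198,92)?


Linearize each sRGB channel c=v/255: c/12.92 if c ≤ 0.04045 else ((c+0.055)/1.055)^2.4
L = 0.2126×R_lin + 0.7152×G_lin + 0.0722×B_lin
Color 1 (75,170,103):
  R=75: 75/255≈0.2941 > 0.04045 → ((0.2941+0.055)/1.055)^2.4 ≈ 0.07036
  G=170: 170/255≈0.6667 > 0.04045 → ((0.6667+0.055)/1.055)^2.4 ≈ 0.40198
  B=103: 103/255≈0.4039 > 0.04045 → ((0.4039+0.055)/1.055)^2.4 ≈ 0.13563
  L1 = 0.2126×0.07036 + 0.7152×0.40198 + 0.0722×0.13563 ≈ 0.31225
Color 2 (219,198,92):
  R=219: 219/255≈0.8588 > 0.04045 → ((0.8588+0.055)/1.055)^2.4 ≈ 0.70838
  G=198: 198/255≈0.7765 > 0.04045 → ((0.7765+0.055)/1.055)^2.4 ≈ 0.56471
  B=92: 92/255≈0.3608 > 0.04045 → ((0.3608+0.055)/1.055)^2.4 ≈ 0.10702
  L2 = 0.2126×0.70838 + 0.7152×0.56471 + 0.0722×0.10702 ≈ 0.56221
Lighter = 0.56221, Darker = 0.31225
Ratio = (L_lighter + 0.05) / (L_darker + 0.05)
Ratio = (0.56221 + 0.05) / (0.31225 + 0.05) = 0.61221 / 0.36225 ≈ 1.6900
Ratio ≈ 1.69:1


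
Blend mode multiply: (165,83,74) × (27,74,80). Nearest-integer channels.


Multiply: C = A×B/255, rounded to nearest integer
R: 165×27/255 = 4455/255 ≈ 17.471 → 17
G: 83×74/255 = 6142/255 ≈ 24.086 → 24
B: 74×80/255 = 5920/255 ≈ 23.216 → 23
= RGB(17, 24, 23)


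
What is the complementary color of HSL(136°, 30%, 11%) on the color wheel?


Complement = opposite side of color wheel = hue + 180°
H' = (136 + 180) mod 360 = 316°
S and L unchanged.
= HSL(316°, 30%, 11%)


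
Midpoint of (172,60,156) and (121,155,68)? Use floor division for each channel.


Midpoint: each channel = ⌊(C₁+C₂)/2⌋
R: ⌊(172+121)/2⌋ = 146
G: ⌊(60+155)/2⌋ = 107
B: ⌊(156+68)/2⌋ = 112
= RGB(146, 107, 112)


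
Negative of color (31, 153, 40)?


Invert: (255-R, 255-G, 255-B)
R: 255-31 = 224
G: 255-153 = 102
B: 255-40 = 215
= RGB(224, 102, 215)


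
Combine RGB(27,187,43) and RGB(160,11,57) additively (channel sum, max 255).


Additive: each channel = min(255, C₁+C₂)
R: 27+160 = 187 → 187
G: 187+11 = 198 → 198
B: 43+57 = 100 → 100
= RGB(187, 198, 100)


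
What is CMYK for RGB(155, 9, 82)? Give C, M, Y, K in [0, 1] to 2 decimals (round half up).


R'=155/255≈0.6078, G'=9/255≈0.0353, B'=82/255≈0.3216
K = 1 - max(R',G',B') = 1 - 155/255 = 100/255 = 0.39215… → 0.39
(1-R'-K)/(1-K) simplifies to (max-R)/max with max = 155:
C = (155-155)/155 = 0/155 = 0 → 0.00
M = (155-9)/155 = 146/155 = 0.94193… → 0.94
Y = (155-82)/155 = 73/155 = 0.47096… → 0.47
= CMYK(0.00, 0.94, 0.47, 0.39)


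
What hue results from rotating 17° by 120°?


New hue = (H + rotation) mod 360
New hue = (17 + 120) mod 360
= 137 mod 360
= 137°


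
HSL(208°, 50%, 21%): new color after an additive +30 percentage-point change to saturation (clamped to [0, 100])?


Original S = 50%
Adjustment = +30 percentage points
New S = 50 + (30) = 80
Clamp to [0, 100] → 80
= HSL(208°, 80%, 21%)


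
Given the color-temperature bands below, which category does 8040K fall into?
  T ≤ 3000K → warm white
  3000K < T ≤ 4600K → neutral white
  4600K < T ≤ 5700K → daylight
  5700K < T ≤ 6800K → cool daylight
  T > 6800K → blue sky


Temperature: 8040K
8040K > 6800K → blue sky
Classification: blue sky


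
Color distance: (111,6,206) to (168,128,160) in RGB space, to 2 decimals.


d = √[(R₁-R₂)² + (G₁-G₂)² + (B₁-B₂)²]
d = √[(111-168)² + (6-128)² + (206-160)²]
d = √[3249 + 14884 + 2116]
d = √20249
d ≈ 142.30


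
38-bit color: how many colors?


Colors = 2^bits = 2^38
= 274,877,906,944 colors


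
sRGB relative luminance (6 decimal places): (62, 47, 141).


Linearize each channel (sRGB transfer function): c = v/255; c_lin = c/12.92 if c ≤ 0.04045, else ((c+0.055)/1.055)^2.4
  R: 62/255 ≈ 0.243137 > 0.04045 → ((0.243137+0.055)/1.055)^2.4 ≈ 0.048172
  G: 47/255 ≈ 0.184314 > 0.04045 → ((0.184314+0.055)/1.055)^2.4 ≈ 0.028426
  B: 141/255 ≈ 0.552941 > 0.04045 → ((0.552941+0.055)/1.055)^2.4 ≈ 0.266356
R_lin = 0.048172, G_lin = 0.028426, B_lin = 0.266356
L = 0.2126×R + 0.7152×G + 0.0722×B
L = 0.2126×0.048172 + 0.7152×0.028426 + 0.0722×0.266356
L ≈ 0.049803


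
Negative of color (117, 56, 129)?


Invert: (255-R, 255-G, 255-B)
R: 255-117 = 138
G: 255-56 = 199
B: 255-129 = 126
= RGB(138, 199, 126)


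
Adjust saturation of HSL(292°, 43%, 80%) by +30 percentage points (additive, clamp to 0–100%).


Original S = 43%
Adjustment = +30 percentage points
New S = 43 + (30) = 73
Clamp to [0, 100] → 73
= HSL(292°, 73%, 80%)


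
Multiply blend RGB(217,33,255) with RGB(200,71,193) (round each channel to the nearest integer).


Multiply: C = A×B/255, rounded to nearest integer
R: 217×200/255 = 43400/255 ≈ 170.196 → 170
G: 33×71/255 = 2343/255 ≈ 9.188 → 9
B: 255×193/255 = 49215/255 ≈ 193.000 → 193
= RGB(170, 9, 193)


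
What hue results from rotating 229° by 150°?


New hue = (H + rotation) mod 360
New hue = (229 + 150) mod 360
= 379 mod 360
= 19°


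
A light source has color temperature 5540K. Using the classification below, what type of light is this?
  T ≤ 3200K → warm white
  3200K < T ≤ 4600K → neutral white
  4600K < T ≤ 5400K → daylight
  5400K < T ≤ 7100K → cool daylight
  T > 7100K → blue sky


Temperature: 5540K
5400K < 5540K ≤ 7100K → cool daylight
Classification: cool daylight


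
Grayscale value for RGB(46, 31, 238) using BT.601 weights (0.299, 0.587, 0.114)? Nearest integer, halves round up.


Gray = 0.299×R + 0.587×G + 0.114×B
Gray = 0.299×46 + 0.587×31 + 0.114×238
Gray = 13.754 + 18.197 + 27.132
Gray = 59.083 → round half up → 59
Gray = 59


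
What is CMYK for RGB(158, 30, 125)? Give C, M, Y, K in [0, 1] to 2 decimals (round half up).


R'=158/255≈0.6196, G'=30/255≈0.1176, B'=125/255≈0.4902
K = 1 - max(R',G',B') = 1 - 158/255 = 97/255 = 0.38039… → 0.38
(1-R'-K)/(1-K) simplifies to (max-R)/max with max = 158:
C = (158-158)/158 = 0/158 = 0 → 0.00
M = (158-30)/158 = 128/158 = 0.81012… → 0.81
Y = (158-125)/158 = 33/158 = 0.20886… → 0.21
= CMYK(0.00, 0.81, 0.21, 0.38)


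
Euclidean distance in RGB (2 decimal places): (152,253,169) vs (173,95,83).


d = √[(R₁-R₂)² + (G₁-G₂)² + (B₁-B₂)²]
d = √[(152-173)² + (253-95)² + (169-83)²]
d = √[441 + 24964 + 7396]
d = √32801
d ≈ 181.11


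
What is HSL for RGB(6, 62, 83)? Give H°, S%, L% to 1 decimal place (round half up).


Normalize: R'=6/255≈0.0235, G'=62/255≈0.2431, B'=83/255≈0.3255
Max=83/255, Min=6/255, Δ=Max-Min=77/255
L = (Max+Min)/2 = (83+6)/510 = 89/510 = 0.17450… → L = 17.5%
L ≤ 0.5 → S = Δ/(Max+Min) = 77/(83+6) = 77/89 = 0.86516… → S = 86.5%
(the 1/255 factors cancel in S and H, so raw channel differences can be used)
Max is B' → H = 60 × ((R-G)/Δ + 4) = 60 × ((6-62)/77 + 4)
  -56/77 + 4 = -0.7272… + 4 = 3.2727…
  H = 60 × 3.2727… = 196.363…° → H = 196.4°
= HSL(196.4°, 86.5%, 17.5%)


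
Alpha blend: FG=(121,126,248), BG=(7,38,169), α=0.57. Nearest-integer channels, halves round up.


C = α×F + (1-α)×B, with 1-α = 0.43
R: 0.57×121 + 0.43×7 = 68.97 + 3.01 = 71.98 → 72
G: 0.57×126 + 0.43×38 = 71.82 + 16.34 = 88.16 → 88
B: 0.57×248 + 0.43×169 = 141.36 + 72.67 = 214.03 → 214
= RGB(72, 88, 214)


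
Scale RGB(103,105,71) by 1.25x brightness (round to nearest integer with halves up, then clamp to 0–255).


Multiply each channel by 1.25, round half up, clamp to [0, 255]
R: 103×1.25 = 128.75 → round → 129
G: 105×1.25 = 131.25 → round → 131
B: 71×1.25 = 88.75 → round → 89
= RGB(129, 131, 89)


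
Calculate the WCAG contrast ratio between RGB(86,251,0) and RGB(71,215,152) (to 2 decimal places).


Linearize each sRGB channel c=v/255: c/12.92 if c ≤ 0.04045 else ((c+0.055)/1.055)^2.4
L = 0.2126×R_lin + 0.7152×G_lin + 0.0722×B_lin
Color 1 (86,251,0):
  R=86: 86/255≈0.3373 > 0.04045 → ((0.3373+0.055)/1.055)^2.4 ≈ 0.09306
  G=251: 251/255≈0.9843 > 0.04045 → ((0.9843+0.055)/1.055)^2.4 ≈ 0.96469
  B=0: 0/255≈0.0000 ≤ 0.04045 → 0.0000/12.92 ≈ 0.00000
  L1 = 0.2126×0.09306 + 0.7152×0.96469 + 0.0722×0.00000 ≈ 0.70973
Color 2 (71,215,152):
  R=71: 71/255≈0.2784 > 0.04045 → ((0.2784+0.055)/1.055)^2.4 ≈ 0.06301
  G=215: 215/255≈0.8431 > 0.04045 → ((0.8431+0.055)/1.055)^2.4 ≈ 0.67954
  B=152: 152/255≈0.5961 > 0.04045 → ((0.5961+0.055)/1.055)^2.4 ≈ 0.31399
  L2 = 0.2126×0.06301 + 0.7152×0.67954 + 0.0722×0.31399 ≈ 0.52207
Lighter = 0.70973, Darker = 0.52207
Ratio = (L_lighter + 0.05) / (L_darker + 0.05)
Ratio = (0.70973 + 0.05) / (0.52207 + 0.05) = 0.75973 / 0.57207 ≈ 1.3280
Ratio ≈ 1.33:1


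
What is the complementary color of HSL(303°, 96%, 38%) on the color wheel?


Complement = opposite side of color wheel = hue + 180°
H' = (303 + 180) mod 360 = 123°
S and L unchanged.
= HSL(123°, 96%, 38%)


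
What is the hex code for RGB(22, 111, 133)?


R = 22 → 16 (hex)
G = 111 → 6F (hex)
B = 133 → 85 (hex)
Hex = #166F85


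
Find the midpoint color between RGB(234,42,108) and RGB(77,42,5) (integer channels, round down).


Midpoint: each channel = ⌊(C₁+C₂)/2⌋
R: ⌊(234+77)/2⌋ = 155
G: ⌊(42+42)/2⌋ = 42
B: ⌊(108+5)/2⌋ = 56
= RGB(155, 42, 56)


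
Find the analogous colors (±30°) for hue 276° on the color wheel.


Base hue: 276°
Left analog: (276 - 30) mod 360 = 246°
Right analog: (276 + 30) mod 360 = 306°
Analogous hues = 246° and 306°


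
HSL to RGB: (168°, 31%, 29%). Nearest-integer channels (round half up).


H=168°, S=0.31, L=0.29
C = (1-|2L-1|)×S = (1-|-0.42|)×0.31 = 0.1798
H' = H/60 = 168/60 ≈ 2.8000; X = C×(1-|H' mod 2 - 1|) = 0.14384
m = L - C/2 = 0.29 - 0.0899 = 0.2001
Sector ⌊H'⌋ = 2 → (R',G',B') = (0.0, 0.1798, 0.14384)
RGB = ((R'+m)×255, (G'+m)×255, (B'+m)×255) = (51.0255, 96.8745, 87.7047)
Round half up → RGB(51, 97, 88)


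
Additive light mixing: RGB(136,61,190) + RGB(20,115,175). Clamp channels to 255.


Additive: each channel = min(255, C₁+C₂)
R: 136+20 = 156 → 156
G: 61+115 = 176 → 176
B: 190+175 = 365 → 255
= RGB(156, 176, 255)


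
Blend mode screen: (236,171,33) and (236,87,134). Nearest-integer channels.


Screen: C = 255 - (255-A)×(255-B)/255, rounded to nearest integer
R: 255 - (255-236)×(255-236)/255 = 255 - 361/255 ≈ 255 - 1.416 = 253.584 → 254
G: 255 - (255-171)×(255-87)/255 = 255 - 14112/255 ≈ 255 - 55.341 = 199.659 → 200
B: 255 - (255-33)×(255-134)/255 = 255 - 26862/255 ≈ 255 - 105.341 = 149.659 → 150
= RGB(254, 200, 150)


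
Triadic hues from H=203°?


Triadic: equally spaced at 120° intervals
H1 = 203°
H2 = (203 + 120) mod 360 = 323°
H3 = (203 + 240) mod 360 = 83°
Triadic = 203°, 323°, 83°


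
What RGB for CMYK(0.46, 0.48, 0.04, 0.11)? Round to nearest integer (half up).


R = 255 × (1-C) × (1-K) = 255 × 0.54 × 0.89 = 122.553 → 123
G = 255 × (1-M) × (1-K) = 255 × 0.52 × 0.89 = 118.014 → 118
B = 255 × (1-Y) × (1-K) = 255 × 0.96 × 0.89 = 217.872 → 218
= RGB(123, 118, 218)


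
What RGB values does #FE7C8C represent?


FE → 254 (R)
7C → 124 (G)
8C → 140 (B)
= RGB(254, 124, 140)


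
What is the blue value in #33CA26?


Color: #33CA26
R = 33 = 51
G = CA = 202
B = 26 = 38
Blue = 38


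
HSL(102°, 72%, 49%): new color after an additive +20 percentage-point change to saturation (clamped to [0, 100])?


Original S = 72%
Adjustment = +20 percentage points
New S = 72 + (20) = 92
Clamp to [0, 100] → 92
= HSL(102°, 92%, 49%)


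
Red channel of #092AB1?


Color: #092AB1
R = 09 = 9
G = 2A = 42
B = B1 = 177
Red = 9


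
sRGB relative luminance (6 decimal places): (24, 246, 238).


Linearize each channel (sRGB transfer function): c = v/255; c_lin = c/12.92 if c ≤ 0.04045, else ((c+0.055)/1.055)^2.4
  R: 24/255 ≈ 0.094118 > 0.04045 → ((0.094118+0.055)/1.055)^2.4 ≈ 0.009134
  G: 246/255 ≈ 0.964706 > 0.04045 → ((0.964706+0.055)/1.055)^2.4 ≈ 0.921582
  B: 238/255 ≈ 0.933333 > 0.04045 → ((0.933333+0.055)/1.055)^2.4 ≈ 0.854993
R_lin = 0.009134, G_lin = 0.921582, B_lin = 0.854993
L = 0.2126×R + 0.7152×G + 0.0722×B
L = 0.2126×0.009134 + 0.7152×0.921582 + 0.0722×0.854993
L ≈ 0.722788


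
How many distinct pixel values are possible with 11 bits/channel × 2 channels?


Total bits = 11 bits/channel × 2 channels = 22 bits
Distinct pixel values = 2^22
= 4,194,304 pixel values


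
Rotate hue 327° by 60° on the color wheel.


New hue = (H + rotation) mod 360
New hue = (327 + 60) mod 360
= 387 mod 360
= 27°


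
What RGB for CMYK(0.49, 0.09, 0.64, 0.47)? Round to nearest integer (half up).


R = 255 × (1-C) × (1-K) = 255 × 0.51 × 0.53 = 68.9265 → 69
G = 255 × (1-M) × (1-K) = 255 × 0.91 × 0.53 = 122.9865 → 123
B = 255 × (1-Y) × (1-K) = 255 × 0.36 × 0.53 = 48.654 → 49
= RGB(69, 123, 49)


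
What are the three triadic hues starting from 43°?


Triadic: equally spaced at 120° intervals
H1 = 43°
H2 = (43 + 120) mod 360 = 163°
H3 = (43 + 240) mod 360 = 283°
Triadic = 43°, 163°, 283°


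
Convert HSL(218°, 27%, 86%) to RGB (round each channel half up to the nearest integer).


H=218°, S=0.27, L=0.86
C = (1-|2L-1|)×S = (1-|0.72|)×0.27 = 0.0756
H' = H/60 = 218/60 ≈ 3.6333; X = C×(1-|H' mod 2 - 1|) = 0.02772
m = L - C/2 = 0.86 - 0.0378 = 0.8222
Sector ⌊H'⌋ = 3 → (R',G',B') = (0.0, 0.02772, 0.0756)
RGB = ((R'+m)×255, (G'+m)×255, (B'+m)×255) = (209.661, 216.7296, 228.939)
Round half up → RGB(210, 217, 229)


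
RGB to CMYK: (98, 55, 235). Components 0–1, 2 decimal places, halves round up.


R'=98/255≈0.3843, G'=55/255≈0.2157, B'=235/255≈0.9216
K = 1 - max(R',G',B') = 1 - 235/255 = 20/255 = 0.07843… → 0.08
(1-R'-K)/(1-K) simplifies to (max-R)/max with max = 235:
C = (235-98)/235 = 137/235 = 0.58297… → 0.58
M = (235-55)/235 = 180/235 = 0.76595… → 0.77
Y = (235-235)/235 = 0/235 = 0 → 0.00
= CMYK(0.58, 0.77, 0.00, 0.08)


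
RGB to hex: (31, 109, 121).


R = 31 → 1F (hex)
G = 109 → 6D (hex)
B = 121 → 79 (hex)
Hex = #1F6D79


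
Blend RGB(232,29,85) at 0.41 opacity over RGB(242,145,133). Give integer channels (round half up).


C = α×F + (1-α)×B, with 1-α = 0.59
R: 0.41×232 + 0.59×242 = 95.12 + 142.78 = 237.90 → 238
G: 0.41×29 + 0.59×145 = 11.89 + 85.55 = 97.44 → 97
B: 0.41×85 + 0.59×133 = 34.85 + 78.47 = 113.32 → 113
= RGB(238, 97, 113)


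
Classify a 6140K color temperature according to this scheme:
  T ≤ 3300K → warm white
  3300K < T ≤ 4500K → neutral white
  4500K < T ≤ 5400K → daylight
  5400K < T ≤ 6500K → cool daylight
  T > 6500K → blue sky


Temperature: 6140K
5400K < 6140K ≤ 6500K → cool daylight
Classification: cool daylight


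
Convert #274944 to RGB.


27 → 39 (R)
49 → 73 (G)
44 → 68 (B)
= RGB(39, 73, 68)


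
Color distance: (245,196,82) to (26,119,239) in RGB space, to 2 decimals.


d = √[(R₁-R₂)² + (G₁-G₂)² + (B₁-B₂)²]
d = √[(245-26)² + (196-119)² + (82-239)²]
d = √[47961 + 5929 + 24649]
d = √78539
d ≈ 280.25


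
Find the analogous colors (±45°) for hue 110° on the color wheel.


Base hue: 110°
Left analog: (110 - 45) mod 360 = 65°
Right analog: (110 + 45) mod 360 = 155°
Analogous hues = 65° and 155°


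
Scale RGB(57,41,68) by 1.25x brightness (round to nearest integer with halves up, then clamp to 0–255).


Multiply each channel by 1.25, round half up, clamp to [0, 255]
R: 57×1.25 = 71.25 → round → 71
G: 41×1.25 = 51.25 → round → 51
B: 68×1.25 = 85
= RGB(71, 51, 85)


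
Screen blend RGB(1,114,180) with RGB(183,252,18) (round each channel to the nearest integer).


Screen: C = 255 - (255-A)×(255-B)/255, rounded to nearest integer
R: 255 - (255-1)×(255-183)/255 = 255 - 18288/255 ≈ 255 - 71.718 = 183.282 → 183
G: 255 - (255-114)×(255-252)/255 = 255 - 423/255 ≈ 255 - 1.659 = 253.341 → 253
B: 255 - (255-180)×(255-18)/255 = 255 - 17775/255 ≈ 255 - 69.706 = 185.294 → 185
= RGB(183, 253, 185)


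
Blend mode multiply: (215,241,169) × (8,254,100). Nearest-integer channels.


Multiply: C = A×B/255, rounded to nearest integer
R: 215×8/255 = 1720/255 ≈ 6.745 → 7
G: 241×254/255 = 61214/255 ≈ 240.055 → 240
B: 169×100/255 = 16900/255 ≈ 66.275 → 66
= RGB(7, 240, 66)


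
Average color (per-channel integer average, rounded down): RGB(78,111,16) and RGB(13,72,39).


Midpoint: each channel = ⌊(C₁+C₂)/2⌋
R: ⌊(78+13)/2⌋ = 45
G: ⌊(111+72)/2⌋ = 91
B: ⌊(16+39)/2⌋ = 27
= RGB(45, 91, 27)


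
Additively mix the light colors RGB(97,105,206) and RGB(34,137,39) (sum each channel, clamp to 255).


Additive: each channel = min(255, C₁+C₂)
R: 97+34 = 131 → 131
G: 105+137 = 242 → 242
B: 206+39 = 245 → 245
= RGB(131, 242, 245)


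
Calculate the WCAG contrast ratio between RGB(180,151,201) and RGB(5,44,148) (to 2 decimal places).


Linearize each sRGB channel c=v/255: c/12.92 if c ≤ 0.04045 else ((c+0.055)/1.055)^2.4
L = 0.2126×R_lin + 0.7152×G_lin + 0.0722×B_lin
Color 1 (180,151,201):
  R=180: 180/255≈0.7059 > 0.04045 → ((0.7059+0.055)/1.055)^2.4 ≈ 0.45641
  G=151: 151/255≈0.5922 > 0.04045 → ((0.5922+0.055)/1.055)^2.4 ≈ 0.30947
  B=201: 201/255≈0.7882 > 0.04045 → ((0.7882+0.055)/1.055)^2.4 ≈ 0.58408
  L1 = 0.2126×0.45641 + 0.7152×0.30947 + 0.0722×0.58408 ≈ 0.36054
Color 2 (5,44,148):
  R=5: 5/255≈0.0196 ≤ 0.04045 → 0.0196/12.92 ≈ 0.00152
  G=44: 44/255≈0.1725 > 0.04045 → ((0.1725+0.055)/1.055)^2.4 ≈ 0.02519
  B=148: 148/255≈0.5804 > 0.04045 → ((0.5804+0.055)/1.055)^2.4 ≈ 0.29614
  L2 = 0.2126×0.00152 + 0.7152×0.02519 + 0.0722×0.29614 ≈ 0.03972
Lighter = 0.36054, Darker = 0.03972
Ratio = (L_lighter + 0.05) / (L_darker + 0.05)
Ratio = (0.36054 + 0.05) / (0.03972 + 0.05) = 0.41054 / 0.08972 ≈ 4.5759
Ratio ≈ 4.58:1


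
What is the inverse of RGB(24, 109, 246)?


Invert: (255-R, 255-G, 255-B)
R: 255-24 = 231
G: 255-109 = 146
B: 255-246 = 9
= RGB(231, 146, 9)


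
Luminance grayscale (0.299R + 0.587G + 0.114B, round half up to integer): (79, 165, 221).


Gray = 0.299×R + 0.587×G + 0.114×B
Gray = 0.299×79 + 0.587×165 + 0.114×221
Gray = 23.621 + 96.855 + 25.194
Gray = 145.670 → round half up → 146
Gray = 146


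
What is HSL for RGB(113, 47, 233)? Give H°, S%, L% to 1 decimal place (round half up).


Normalize: R'=113/255≈0.4431, G'=47/255≈0.1843, B'=233/255≈0.9137
Max=233/255, Min=47/255, Δ=Max-Min=186/255
L = (Max+Min)/2 = (233+47)/510 = 280/510 = 0.54901… → L = 54.9%
L > 0.5 → S = Δ/(2-Max-Min) = 186/(510-233-47) = 186/230 = 0.80869… → S = 80.9%
(the 1/255 factors cancel in S and H, so raw channel differences can be used)
Max is B' → H = 60 × ((R-G)/Δ + 4) = 60 × ((113-47)/186 + 4)
  66/186 + 4 = 0.3548… + 4 = 4.3548…
  H = 60 × 4.3548… = 261.290…° → H = 261.3°
= HSL(261.3°, 80.9%, 54.9%)


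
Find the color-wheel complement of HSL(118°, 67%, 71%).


Complement = opposite side of color wheel = hue + 180°
H' = (118 + 180) mod 360 = 298°
S and L unchanged.
= HSL(298°, 67%, 71%)


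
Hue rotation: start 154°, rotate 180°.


New hue = (H + rotation) mod 360
New hue = (154 + 180) mod 360
= 334 mod 360
= 334°


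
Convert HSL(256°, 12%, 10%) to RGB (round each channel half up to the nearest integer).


H=256°, S=0.12, L=0.10
C = (1-|2L-1|)×S = (1-|-0.80|)×0.12 = 0.024
H' = H/60 = 256/60 ≈ 4.2667; X = C×(1-|H' mod 2 - 1|) = 0.0064
m = L - C/2 = 0.10 - 0.012 = 0.088
Sector ⌊H'⌋ = 4 → (R',G',B') = (0.0064, 0.0, 0.024)
RGB = ((R'+m)×255, (G'+m)×255, (B'+m)×255) = (24.072, 22.44, 28.56)
Round half up → RGB(24, 22, 29)


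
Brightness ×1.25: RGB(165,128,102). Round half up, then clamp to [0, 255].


Multiply each channel by 1.25, round half up, clamp to [0, 255]
R: 165×1.25 = 206.25 → round → 206
G: 128×1.25 = 160
B: 102×1.25 = 127.5 → round → 128
= RGB(206, 160, 128)


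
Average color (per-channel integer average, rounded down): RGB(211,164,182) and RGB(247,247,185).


Midpoint: each channel = ⌊(C₁+C₂)/2⌋
R: ⌊(211+247)/2⌋ = 229
G: ⌊(164+247)/2⌋ = 205
B: ⌊(182+185)/2⌋ = 183
= RGB(229, 205, 183)


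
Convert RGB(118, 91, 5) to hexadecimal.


R = 118 → 76 (hex)
G = 91 → 5B (hex)
B = 5 → 05 (hex)
Hex = #765B05


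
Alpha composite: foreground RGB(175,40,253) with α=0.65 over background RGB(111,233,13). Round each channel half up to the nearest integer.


C = α×F + (1-α)×B, with 1-α = 0.35
R: 0.65×175 + 0.35×111 = 113.75 + 38.85 = 152.60 → 153
G: 0.65×40 + 0.35×233 = 26.00 + 81.55 = 107.55 → 108
B: 0.65×253 + 0.35×13 = 164.45 + 4.55 = 169.00 → 169
= RGB(153, 108, 169)


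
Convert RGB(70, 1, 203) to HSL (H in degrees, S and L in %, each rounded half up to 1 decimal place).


Normalize: R'=70/255≈0.2745, G'=1/255≈0.0039, B'=203/255≈0.7961
Max=203/255, Min=1/255, Δ=Max-Min=202/255
L = (Max+Min)/2 = (203+1)/510 = 204/510 = 0.4 → L = 40.0%
L ≤ 0.5 → S = Δ/(Max+Min) = 202/(203+1) = 202/204 = 0.99019… → S = 99.0%
(the 1/255 factors cancel in S and H, so raw channel differences can be used)
Max is B' → H = 60 × ((R-G)/Δ + 4) = 60 × ((70-1)/202 + 4)
  69/202 + 4 = 0.3415… + 4 = 4.3415…
  H = 60 × 4.3415… = 260.495…° → H = 260.5°
= HSL(260.5°, 99.0%, 40.0%)


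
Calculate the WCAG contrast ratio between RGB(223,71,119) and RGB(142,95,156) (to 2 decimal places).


Linearize each sRGB channel c=v/255: c/12.92 if c ≤ 0.04045 else ((c+0.055)/1.055)^2.4
L = 0.2126×R_lin + 0.7152×G_lin + 0.0722×B_lin
Color 1 (223,71,119):
  R=223: 223/255≈0.8745 > 0.04045 → ((0.8745+0.055)/1.055)^2.4 ≈ 0.73791
  G=71: 71/255≈0.2784 > 0.04045 → ((0.2784+0.055)/1.055)^2.4 ≈ 0.06301
  B=119: 119/255≈0.4667 > 0.04045 → ((0.4667+0.055)/1.055)^2.4 ≈ 0.18447
  L1 = 0.2126×0.73791 + 0.7152×0.06301 + 0.0722×0.18447 ≈ 0.21526
Color 2 (142,95,156):
  R=142: 142/255≈0.5569 > 0.04045 → ((0.5569+0.055)/1.055)^2.4 ≈ 0.27050
  G=95: 95/255≈0.3725 > 0.04045 → ((0.3725+0.055)/1.055)^2.4 ≈ 0.11444
  B=156: 156/255≈0.6118 > 0.04045 → ((0.6118+0.055)/1.055)^2.4 ≈ 0.33245
  L2 = 0.2126×0.27050 + 0.7152×0.11444 + 0.0722×0.33245 ≈ 0.16336
Lighter = 0.21526, Darker = 0.16336
Ratio = (L_lighter + 0.05) / (L_darker + 0.05)
Ratio = (0.21526 + 0.05) / (0.16336 + 0.05) = 0.26526 / 0.21336 ≈ 1.2433
Ratio ≈ 1.24:1


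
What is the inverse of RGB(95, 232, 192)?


Invert: (255-R, 255-G, 255-B)
R: 255-95 = 160
G: 255-232 = 23
B: 255-192 = 63
= RGB(160, 23, 63)


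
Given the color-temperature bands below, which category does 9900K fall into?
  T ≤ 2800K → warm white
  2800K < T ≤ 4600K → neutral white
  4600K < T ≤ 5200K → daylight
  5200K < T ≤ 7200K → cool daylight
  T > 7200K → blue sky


Temperature: 9900K
9900K > 7200K → blue sky
Classification: blue sky


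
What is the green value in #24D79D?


Color: #24D79D
R = 24 = 36
G = D7 = 215
B = 9D = 157
Green = 215


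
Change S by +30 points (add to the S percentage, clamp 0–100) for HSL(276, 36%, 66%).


Original S = 36%
Adjustment = +30 percentage points
New S = 36 + (30) = 66
Clamp to [0, 100] → 66
= HSL(276°, 66%, 66%)


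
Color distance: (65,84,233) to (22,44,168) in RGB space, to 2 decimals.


d = √[(R₁-R₂)² + (G₁-G₂)² + (B₁-B₂)²]
d = √[(65-22)² + (84-44)² + (233-168)²]
d = √[1849 + 1600 + 4225]
d = √7674
d ≈ 87.60


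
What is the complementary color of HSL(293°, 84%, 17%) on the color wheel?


Complement = opposite side of color wheel = hue + 180°
H' = (293 + 180) mod 360 = 113°
S and L unchanged.
= HSL(113°, 84%, 17%)


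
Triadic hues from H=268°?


Triadic: equally spaced at 120° intervals
H1 = 268°
H2 = (268 + 120) mod 360 = 28°
H3 = (268 + 240) mod 360 = 148°
Triadic = 268°, 28°, 148°


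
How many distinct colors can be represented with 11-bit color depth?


Colors = 2^bits = 2^11
= 2,048 colors


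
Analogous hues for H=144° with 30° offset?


Base hue: 144°
Left analog: (144 - 30) mod 360 = 114°
Right analog: (144 + 30) mod 360 = 174°
Analogous hues = 114° and 174°


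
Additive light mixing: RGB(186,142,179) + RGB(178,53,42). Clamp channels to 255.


Additive: each channel = min(255, C₁+C₂)
R: 186+178 = 364 → 255
G: 142+53 = 195 → 195
B: 179+42 = 221 → 221
= RGB(255, 195, 221)


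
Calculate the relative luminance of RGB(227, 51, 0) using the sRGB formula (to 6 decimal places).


Linearize each channel (sRGB transfer function): c = v/255; c_lin = c/12.92 if c ≤ 0.04045, else ((c+0.055)/1.055)^2.4
  R: 227/255 ≈ 0.890196 > 0.04045 → ((0.890196+0.055)/1.055)^2.4 ≈ 0.768151
  G: 51/255 ≈ 0.200000 > 0.04045 → ((0.200000+0.055)/1.055)^2.4 ≈ 0.033105
  B: 0/255 ≈ 0.000000 ≤ 0.04045 → 0.000000/12.92 ≈ 0.000000
R_lin = 0.768151, G_lin = 0.033105, B_lin = 0.000000
L = 0.2126×R + 0.7152×G + 0.0722×B
L = 0.2126×0.768151 + 0.7152×0.033105 + 0.0722×0.000000
L ≈ 0.186985


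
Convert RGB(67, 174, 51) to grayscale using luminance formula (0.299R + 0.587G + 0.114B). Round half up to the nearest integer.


Gray = 0.299×R + 0.587×G + 0.114×B
Gray = 0.299×67 + 0.587×174 + 0.114×51
Gray = 20.033 + 102.138 + 5.814
Gray = 127.985 → round half up → 128
Gray = 128


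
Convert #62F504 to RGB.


62 → 98 (R)
F5 → 245 (G)
04 → 4 (B)
= RGB(98, 245, 4)


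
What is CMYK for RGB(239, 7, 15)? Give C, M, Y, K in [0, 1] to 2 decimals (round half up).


R'=239/255≈0.9373, G'=7/255≈0.0275, B'=15/255≈0.0588
K = 1 - max(R',G',B') = 1 - 239/255 = 16/255 = 0.06274… → 0.06
(1-R'-K)/(1-K) simplifies to (max-R)/max with max = 239:
C = (239-239)/239 = 0/239 = 0 → 0.00
M = (239-7)/239 = 232/239 = 0.97071… → 0.97
Y = (239-15)/239 = 224/239 = 0.93723… → 0.94
= CMYK(0.00, 0.97, 0.94, 0.06)


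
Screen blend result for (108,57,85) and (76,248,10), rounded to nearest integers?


Screen: C = 255 - (255-A)×(255-B)/255, rounded to nearest integer
R: 255 - (255-108)×(255-76)/255 = 255 - 26313/255 ≈ 255 - 103.188 = 151.812 → 152
G: 255 - (255-57)×(255-248)/255 = 255 - 1386/255 ≈ 255 - 5.435 = 249.565 → 250
B: 255 - (255-85)×(255-10)/255 = 255 - 41650/255 ≈ 255 - 163.333 = 91.667 → 92
= RGB(152, 250, 92)


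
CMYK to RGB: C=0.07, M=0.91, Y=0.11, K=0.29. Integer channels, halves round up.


R = 255 × (1-C) × (1-K) = 255 × 0.93 × 0.71 = 168.3765 → 168
G = 255 × (1-M) × (1-K) = 255 × 0.09 × 0.71 = 16.2945 → 16
B = 255 × (1-Y) × (1-K) = 255 × 0.89 × 0.71 = 161.1345 → 161
= RGB(168, 16, 161)


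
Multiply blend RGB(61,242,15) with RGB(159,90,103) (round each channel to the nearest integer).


Multiply: C = A×B/255, rounded to nearest integer
R: 61×159/255 = 9699/255 ≈ 38.035 → 38
G: 242×90/255 = 21780/255 ≈ 85.412 → 85
B: 15×103/255 = 1545/255 ≈ 6.059 → 6
= RGB(38, 85, 6)


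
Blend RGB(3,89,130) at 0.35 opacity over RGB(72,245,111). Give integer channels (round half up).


C = α×F + (1-α)×B, with 1-α = 0.65
R: 0.35×3 + 0.65×72 = 1.05 + 46.80 = 47.85 → 48
G: 0.35×89 + 0.65×245 = 31.15 + 159.25 = 190.40 → 190
B: 0.35×130 + 0.65×111 = 45.50 + 72.15 = 117.65 → 118
= RGB(48, 190, 118)


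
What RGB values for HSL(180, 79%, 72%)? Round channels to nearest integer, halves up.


H=180°, S=0.79, L=0.72
C = (1-|2L-1|)×S = (1-|0.44|)×0.79 = 0.4424
H' = H/60 = 180/60 ≈ 3.0000; X = C×(1-|H' mod 2 - 1|) = 0.4424
m = L - C/2 = 0.72 - 0.2212 = 0.4988
Sector ⌊H'⌋ = 3 → (R',G',B') = (0.0, 0.4424, 0.4424)
RGB = ((R'+m)×255, (G'+m)×255, (B'+m)×255) = (127.194, 240.006, 240.006)
Round half up → RGB(127, 240, 240)


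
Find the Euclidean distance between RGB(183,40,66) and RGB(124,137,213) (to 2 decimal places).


d = √[(R₁-R₂)² + (G₁-G₂)² + (B₁-B₂)²]
d = √[(183-124)² + (40-137)² + (66-213)²]
d = √[3481 + 9409 + 21609]
d = √34499
d ≈ 185.74


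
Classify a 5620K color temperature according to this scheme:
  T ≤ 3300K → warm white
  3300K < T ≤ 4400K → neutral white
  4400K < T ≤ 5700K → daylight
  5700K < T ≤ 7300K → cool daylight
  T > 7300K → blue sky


Temperature: 5620K
4400K < 5620K ≤ 5700K → daylight
Classification: daylight


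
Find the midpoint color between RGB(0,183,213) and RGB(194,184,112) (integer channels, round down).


Midpoint: each channel = ⌊(C₁+C₂)/2⌋
R: ⌊(0+194)/2⌋ = 97
G: ⌊(183+184)/2⌋ = 183
B: ⌊(213+112)/2⌋ = 162
= RGB(97, 183, 162)


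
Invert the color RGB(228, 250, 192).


Invert: (255-R, 255-G, 255-B)
R: 255-228 = 27
G: 255-250 = 5
B: 255-192 = 63
= RGB(27, 5, 63)


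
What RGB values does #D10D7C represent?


D1 → 209 (R)
0D → 13 (G)
7C → 124 (B)
= RGB(209, 13, 124)


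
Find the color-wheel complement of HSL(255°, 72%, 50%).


Complement = opposite side of color wheel = hue + 180°
H' = (255 + 180) mod 360 = 75°
S and L unchanged.
= HSL(75°, 72%, 50%)


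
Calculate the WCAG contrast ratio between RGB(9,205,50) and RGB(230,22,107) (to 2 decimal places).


Linearize each sRGB channel c=v/255: c/12.92 if c ≤ 0.04045 else ((c+0.055)/1.055)^2.4
L = 0.2126×R_lin + 0.7152×G_lin + 0.0722×B_lin
Color 1 (9,205,50):
  R=9: 9/255≈0.0353 ≤ 0.04045 → 0.0353/12.92 ≈ 0.00273
  G=205: 205/255≈0.8039 > 0.04045 → ((0.8039+0.055)/1.055)^2.4 ≈ 0.61050
  B=50: 50/255≈0.1961 > 0.04045 → ((0.1961+0.055)/1.055)^2.4 ≈ 0.03190
  L1 = 0.2126×0.00273 + 0.7152×0.61050 + 0.0722×0.03190 ≈ 0.43951
Color 2 (230,22,107):
  R=230: 230/255≈0.9020 > 0.04045 → ((0.9020+0.055)/1.055)^2.4 ≈ 0.79130
  G=22: 22/255≈0.0863 > 0.04045 → ((0.0863+0.055)/1.055)^2.4 ≈ 0.00802
  B=107: 107/255≈0.4196 > 0.04045 → ((0.4196+0.055)/1.055)^2.4 ≈ 0.14703
  L2 = 0.2126×0.79130 + 0.7152×0.00802 + 0.0722×0.14703 ≈ 0.18458
Lighter = 0.43951, Darker = 0.18458
Ratio = (L_lighter + 0.05) / (L_darker + 0.05)
Ratio = (0.43951 + 0.05) / (0.18458 + 0.05) = 0.48951 / 0.23458 ≈ 2.0867
Ratio ≈ 2.09:1


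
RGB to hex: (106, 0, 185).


R = 106 → 6A (hex)
G = 0 → 00 (hex)
B = 185 → B9 (hex)
Hex = #6A00B9


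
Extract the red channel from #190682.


Color: #190682
R = 19 = 25
G = 06 = 6
B = 82 = 130
Red = 25


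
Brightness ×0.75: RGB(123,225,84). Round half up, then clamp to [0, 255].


Multiply each channel by 0.75, round half up, clamp to [0, 255]
R: 123×0.75 = 92.25 → round → 92
G: 225×0.75 = 168.75 → round → 169
B: 84×0.75 = 63
= RGB(92, 169, 63)


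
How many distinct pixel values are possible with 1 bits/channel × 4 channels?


Total bits = 1 bits/channel × 4 channels = 4 bits
Distinct pixel values = 2^4
= 16 pixel values


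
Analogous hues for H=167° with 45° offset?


Base hue: 167°
Left analog: (167 - 45) mod 360 = 122°
Right analog: (167 + 45) mod 360 = 212°
Analogous hues = 122° and 212°


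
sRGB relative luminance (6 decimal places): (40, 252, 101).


Linearize each channel (sRGB transfer function): c = v/255; c_lin = c/12.92 if c ≤ 0.04045, else ((c+0.055)/1.055)^2.4
  R: 40/255 ≈ 0.156863 > 0.04045 → ((0.156863+0.055)/1.055)^2.4 ≈ 0.021219
  G: 252/255 ≈ 0.988235 > 0.04045 → ((0.988235+0.055)/1.055)^2.4 ≈ 0.973445
  B: 101/255 ≈ 0.396078 > 0.04045 → ((0.396078+0.055)/1.055)^2.4 ≈ 0.130136
R_lin = 0.021219, G_lin = 0.973445, B_lin = 0.130136
L = 0.2126×R + 0.7152×G + 0.0722×B
L = 0.2126×0.021219 + 0.7152×0.973445 + 0.0722×0.130136
L ≈ 0.710115


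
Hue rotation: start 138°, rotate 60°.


New hue = (H + rotation) mod 360
New hue = (138 + 60) mod 360
= 198 mod 360
= 198°


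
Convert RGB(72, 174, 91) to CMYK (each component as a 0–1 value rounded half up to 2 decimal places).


R'=72/255≈0.2824, G'=174/255≈0.6824, B'=91/255≈0.3569
K = 1 - max(R',G',B') = 1 - 174/255 = 81/255 = 0.31764… → 0.32
(1-R'-K)/(1-K) simplifies to (max-R)/max with max = 174:
C = (174-72)/174 = 102/174 = 0.58620… → 0.59
M = (174-174)/174 = 0/174 = 0 → 0.00
Y = (174-91)/174 = 83/174 = 0.47701… → 0.48
= CMYK(0.59, 0.00, 0.48, 0.32)


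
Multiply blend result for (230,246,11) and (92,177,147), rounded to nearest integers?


Multiply: C = A×B/255, rounded to nearest integer
R: 230×92/255 = 21160/255 ≈ 82.980 → 83
G: 246×177/255 = 43542/255 ≈ 170.753 → 171
B: 11×147/255 = 1617/255 ≈ 6.341 → 6
= RGB(83, 171, 6)


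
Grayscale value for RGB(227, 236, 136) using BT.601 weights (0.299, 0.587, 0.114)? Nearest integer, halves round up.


Gray = 0.299×R + 0.587×G + 0.114×B
Gray = 0.299×227 + 0.587×236 + 0.114×136
Gray = 67.873 + 138.532 + 15.504
Gray = 221.909 → round half up → 222
Gray = 222


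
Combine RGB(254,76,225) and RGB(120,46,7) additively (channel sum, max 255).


Additive: each channel = min(255, C₁+C₂)
R: 254+120 = 374 → 255
G: 76+46 = 122 → 122
B: 225+7 = 232 → 232
= RGB(255, 122, 232)


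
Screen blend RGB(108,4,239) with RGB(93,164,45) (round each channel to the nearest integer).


Screen: C = 255 - (255-A)×(255-B)/255, rounded to nearest integer
R: 255 - (255-108)×(255-93)/255 = 255 - 23814/255 ≈ 255 - 93.388 = 161.612 → 162
G: 255 - (255-4)×(255-164)/255 = 255 - 22841/255 ≈ 255 - 89.573 = 165.427 → 165
B: 255 - (255-239)×(255-45)/255 = 255 - 3360/255 ≈ 255 - 13.176 = 241.824 → 242
= RGB(162, 165, 242)


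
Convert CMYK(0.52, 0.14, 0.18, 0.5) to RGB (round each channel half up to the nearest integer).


R = 255 × (1-C) × (1-K) = 255 × 0.48 × 0.50 = 61.2 → 61
G = 255 × (1-M) × (1-K) = 255 × 0.86 × 0.50 = 109.65 → 110
B = 255 × (1-Y) × (1-K) = 255 × 0.82 × 0.50 = 104.55 → 105
= RGB(61, 110, 105)


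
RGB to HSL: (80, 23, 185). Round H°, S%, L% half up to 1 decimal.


Normalize: R'=80/255≈0.3137, G'=23/255≈0.0902, B'=185/255≈0.7255
Max=185/255, Min=23/255, Δ=Max-Min=162/255
L = (Max+Min)/2 = (185+23)/510 = 208/510 = 0.40784… → L = 40.8%
L ≤ 0.5 → S = Δ/(Max+Min) = 162/(185+23) = 162/208 = 0.77884… → S = 77.9%
(the 1/255 factors cancel in S and H, so raw channel differences can be used)
Max is B' → H = 60 × ((R-G)/Δ + 4) = 60 × ((80-23)/162 + 4)
  57/162 + 4 = 0.3518… + 4 = 4.3518…
  H = 60 × 4.3518… = 261.111…° → H = 261.1°
= HSL(261.1°, 77.9%, 40.8%)


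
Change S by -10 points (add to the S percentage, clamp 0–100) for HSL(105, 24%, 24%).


Original S = 24%
Adjustment = -10 percentage points
New S = 24 + (-10) = 14
Clamp to [0, 100] → 14
= HSL(105°, 14%, 24%)


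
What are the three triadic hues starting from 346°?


Triadic: equally spaced at 120° intervals
H1 = 346°
H2 = (346 + 120) mod 360 = 106°
H3 = (346 + 240) mod 360 = 226°
Triadic = 346°, 106°, 226°


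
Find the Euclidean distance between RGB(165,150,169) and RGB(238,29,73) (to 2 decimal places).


d = √[(R₁-R₂)² + (G₁-G₂)² + (B₁-B₂)²]
d = √[(165-238)² + (150-29)² + (169-73)²]
d = √[5329 + 14641 + 9216]
d = √29186
d ≈ 170.84


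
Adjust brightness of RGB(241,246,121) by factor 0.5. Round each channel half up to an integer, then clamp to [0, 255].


Multiply each channel by 0.5, round half up, clamp to [0, 255]
R: 241×0.5 = 120.5 → round → 121
G: 246×0.5 = 123
B: 121×0.5 = 60.5 → round → 61
= RGB(121, 123, 61)


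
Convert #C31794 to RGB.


C3 → 195 (R)
17 → 23 (G)
94 → 148 (B)
= RGB(195, 23, 148)


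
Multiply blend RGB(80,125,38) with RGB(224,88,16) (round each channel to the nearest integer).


Multiply: C = A×B/255, rounded to nearest integer
R: 80×224/255 = 17920/255 ≈ 70.275 → 70
G: 125×88/255 = 11000/255 ≈ 43.137 → 43
B: 38×16/255 = 608/255 ≈ 2.384 → 2
= RGB(70, 43, 2)


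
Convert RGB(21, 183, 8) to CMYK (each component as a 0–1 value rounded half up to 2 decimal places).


R'=21/255≈0.0824, G'=183/255≈0.7176, B'=8/255≈0.0314
K = 1 - max(R',G',B') = 1 - 183/255 = 72/255 = 0.28235… → 0.28
(1-R'-K)/(1-K) simplifies to (max-R)/max with max = 183:
C = (183-21)/183 = 162/183 = 0.88524… → 0.89
M = (183-183)/183 = 0/183 = 0 → 0.00
Y = (183-8)/183 = 175/183 = 0.95628… → 0.96
= CMYK(0.89, 0.00, 0.96, 0.28)


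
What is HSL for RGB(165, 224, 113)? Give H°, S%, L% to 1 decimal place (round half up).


Normalize: R'=165/255≈0.6471, G'=224/255≈0.8784, B'=113/255≈0.4431
Max=224/255, Min=113/255, Δ=Max-Min=111/255
L = (Max+Min)/2 = (224+113)/510 = 337/510 = 0.66078… → L = 66.1%
L > 0.5 → S = Δ/(2-Max-Min) = 111/(510-224-113) = 111/173 = 0.64161… → S = 64.2%
(the 1/255 factors cancel in S and H, so raw channel differences can be used)
Max is G' → H = 60 × ((B-R)/Δ + 2) = 60 × ((113-165)/111 + 2)
  -52/111 + 2 = -0.4684… + 2 = 1.5315…
  H = 60 × 1.5315… = 91.891…° → H = 91.9°
= HSL(91.9°, 64.2%, 66.1%)


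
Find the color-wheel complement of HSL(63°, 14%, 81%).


Complement = opposite side of color wheel = hue + 180°
H' = (63 + 180) mod 360 = 243°
S and L unchanged.
= HSL(243°, 14%, 81%)


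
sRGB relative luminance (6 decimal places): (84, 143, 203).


Linearize each channel (sRGB transfer function): c = v/255; c_lin = c/12.92 if c ≤ 0.04045, else ((c+0.055)/1.055)^2.4
  R: 84/255 ≈ 0.329412 > 0.04045 → ((0.329412+0.055)/1.055)^2.4 ≈ 0.088656
  G: 143/255 ≈ 0.560784 > 0.04045 → ((0.560784+0.055)/1.055)^2.4 ≈ 0.274677
  B: 203/255 ≈ 0.796078 > 0.04045 → ((0.796078+0.055)/1.055)^2.4 ≈ 0.597202
R_lin = 0.088656, G_lin = 0.274677, B_lin = 0.597202
L = 0.2126×R + 0.7152×G + 0.0722×B
L = 0.2126×0.088656 + 0.7152×0.274677 + 0.0722×0.597202
L ≈ 0.258415


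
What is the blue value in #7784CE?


Color: #7784CE
R = 77 = 119
G = 84 = 132
B = CE = 206
Blue = 206


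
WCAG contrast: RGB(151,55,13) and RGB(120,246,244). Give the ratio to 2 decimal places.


Linearize each sRGB channel c=v/255: c/12.92 if c ≤ 0.04045 else ((c+0.055)/1.055)^2.4
L = 0.2126×R_lin + 0.7152×G_lin + 0.0722×B_lin
Color 1 (151,55,13):
  R=151: 151/255≈0.5922 > 0.04045 → ((0.5922+0.055)/1.055)^2.4 ≈ 0.30947
  G=55: 55/255≈0.2157 > 0.04045 → ((0.2157+0.055)/1.055)^2.4 ≈ 0.03820
  B=13: 13/255≈0.0510 > 0.04045 → ((0.0510+0.055)/1.055)^2.4 ≈ 0.00402
  L1 = 0.2126×0.30947 + 0.7152×0.03820 + 0.0722×0.00402 ≈ 0.09341
Color 2 (120,246,244):
  R=120: 120/255≈0.4706 > 0.04045 → ((0.4706+0.055)/1.055)^2.4 ≈ 0.18782
  G=246: 246/255≈0.9647 > 0.04045 → ((0.9647+0.055)/1.055)^2.4 ≈ 0.92158
  B=244: 244/255≈0.9569 > 0.04045 → ((0.9569+0.055)/1.055)^2.4 ≈ 0.90466
  L2 = 0.2126×0.18782 + 0.7152×0.92158 + 0.0722×0.90466 ≈ 0.76436
Lighter = 0.76436, Darker = 0.09341
Ratio = (L_lighter + 0.05) / (L_darker + 0.05)
Ratio = (0.76436 + 0.05) / (0.09341 + 0.05) = 0.81436 / 0.14341 ≈ 5.6787
Ratio ≈ 5.68:1
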